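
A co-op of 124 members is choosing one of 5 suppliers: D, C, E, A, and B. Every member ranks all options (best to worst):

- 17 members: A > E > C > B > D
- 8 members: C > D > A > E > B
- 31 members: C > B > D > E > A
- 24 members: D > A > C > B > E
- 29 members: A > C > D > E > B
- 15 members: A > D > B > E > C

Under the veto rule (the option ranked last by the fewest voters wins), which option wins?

C

Last-place votes: D 17, C 15, E 24, A 31, B 37.
C is ranked last by the fewest voters, so C wins.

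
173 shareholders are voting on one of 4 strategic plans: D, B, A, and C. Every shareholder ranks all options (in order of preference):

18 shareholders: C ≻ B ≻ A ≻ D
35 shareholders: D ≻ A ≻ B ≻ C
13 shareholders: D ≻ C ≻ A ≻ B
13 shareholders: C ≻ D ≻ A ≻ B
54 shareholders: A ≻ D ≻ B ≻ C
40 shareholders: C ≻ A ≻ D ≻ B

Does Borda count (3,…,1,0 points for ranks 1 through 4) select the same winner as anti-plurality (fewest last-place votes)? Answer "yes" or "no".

yes

Borda — scores: D 318, B 125, A 356, C 239. Winner: A.
Anti-plurality — last-place votes: D 18, B 66, A 0, C 89. Winner: A.
The two methods agree.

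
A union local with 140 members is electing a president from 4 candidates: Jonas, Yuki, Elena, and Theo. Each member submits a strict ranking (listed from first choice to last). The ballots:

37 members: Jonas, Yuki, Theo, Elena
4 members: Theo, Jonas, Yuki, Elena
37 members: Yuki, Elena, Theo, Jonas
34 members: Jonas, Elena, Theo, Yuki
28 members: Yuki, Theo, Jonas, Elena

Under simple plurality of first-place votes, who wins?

Jonas

First-place votes: Jonas 71, Yuki 65, Elena 0, Theo 4.
Jonas has the most first-place votes.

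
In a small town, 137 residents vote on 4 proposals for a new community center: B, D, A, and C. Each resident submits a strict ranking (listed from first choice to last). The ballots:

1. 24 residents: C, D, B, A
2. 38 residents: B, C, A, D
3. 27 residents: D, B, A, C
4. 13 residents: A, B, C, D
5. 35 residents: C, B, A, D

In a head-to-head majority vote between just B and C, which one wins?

Voters preferring B to C: 78; preferring C to B: 59.
B wins the head-to-head.

B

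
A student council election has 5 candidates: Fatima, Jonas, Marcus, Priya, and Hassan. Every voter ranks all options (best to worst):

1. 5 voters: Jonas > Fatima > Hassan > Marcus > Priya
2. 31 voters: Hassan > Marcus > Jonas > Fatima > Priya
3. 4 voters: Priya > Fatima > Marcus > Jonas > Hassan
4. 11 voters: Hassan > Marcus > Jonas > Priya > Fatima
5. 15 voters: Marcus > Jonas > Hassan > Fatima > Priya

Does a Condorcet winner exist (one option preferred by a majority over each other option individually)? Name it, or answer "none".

Hassan

Hassan vs Fatima: 57–9 for Hassan.
Hassan vs Jonas: 42–24 for Hassan.
Hassan vs Marcus: 47–19 for Hassan.
Hassan vs Priya: 62–4 for Hassan.
Hassan beats every other option head-to-head.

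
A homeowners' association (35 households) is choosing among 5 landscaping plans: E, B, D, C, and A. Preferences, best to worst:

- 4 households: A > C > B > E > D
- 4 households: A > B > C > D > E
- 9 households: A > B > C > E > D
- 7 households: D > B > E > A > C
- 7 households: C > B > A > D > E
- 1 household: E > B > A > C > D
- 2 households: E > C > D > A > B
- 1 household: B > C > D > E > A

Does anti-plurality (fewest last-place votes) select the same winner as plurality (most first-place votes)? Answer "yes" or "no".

yes

Anti-plurality — last-place votes: E 11, B 2, D 14, C 7, A 1. Winner: A.
Plurality — first-place votes: E 3, B 1, D 7, C 7, A 17. Winner: A.
The two methods agree.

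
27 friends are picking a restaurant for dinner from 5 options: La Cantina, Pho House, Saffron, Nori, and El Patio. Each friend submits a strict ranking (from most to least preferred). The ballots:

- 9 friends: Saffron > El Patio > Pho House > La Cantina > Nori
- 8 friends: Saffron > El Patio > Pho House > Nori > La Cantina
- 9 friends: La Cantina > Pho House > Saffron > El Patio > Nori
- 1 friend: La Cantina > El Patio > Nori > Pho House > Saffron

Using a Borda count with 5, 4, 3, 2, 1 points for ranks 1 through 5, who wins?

Saffron

La Cantina: 9·2 + 8·1 + 9·5 + 1·5 = 76
Pho House: 9·3 + 8·3 + 9·4 + 1·2 = 89
Saffron: 9·5 + 8·5 + 9·3 + 1·1 = 113
Nori: 9·1 + 8·2 + 9·1 + 1·3 = 37
El Patio: 9·4 + 8·4 + 9·2 + 1·4 = 90
Saffron has the highest Borda score (113).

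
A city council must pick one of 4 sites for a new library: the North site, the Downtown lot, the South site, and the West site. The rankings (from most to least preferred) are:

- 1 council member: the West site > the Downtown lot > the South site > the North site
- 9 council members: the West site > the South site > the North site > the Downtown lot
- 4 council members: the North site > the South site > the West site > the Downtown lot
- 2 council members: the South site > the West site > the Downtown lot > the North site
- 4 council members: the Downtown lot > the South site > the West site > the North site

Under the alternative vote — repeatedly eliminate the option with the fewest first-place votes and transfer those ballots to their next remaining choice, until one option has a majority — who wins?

the West site

Round 1: the North site 4, the Downtown lot 4, the South site 2, the West site 10. Eliminate the South site.
Round 2: the North site 4, the Downtown lot 4, the West site 12. The West site has a majority.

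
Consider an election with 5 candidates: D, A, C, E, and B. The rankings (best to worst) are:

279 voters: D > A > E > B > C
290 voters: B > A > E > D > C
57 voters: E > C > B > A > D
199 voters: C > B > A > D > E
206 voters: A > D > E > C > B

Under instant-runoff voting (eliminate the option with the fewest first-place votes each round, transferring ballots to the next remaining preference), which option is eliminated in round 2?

Round 1: D 279, A 206, C 199, E 57, B 290. Eliminate E.
Round 2: D 279, A 206, C 256, B 290. Eliminate A.

A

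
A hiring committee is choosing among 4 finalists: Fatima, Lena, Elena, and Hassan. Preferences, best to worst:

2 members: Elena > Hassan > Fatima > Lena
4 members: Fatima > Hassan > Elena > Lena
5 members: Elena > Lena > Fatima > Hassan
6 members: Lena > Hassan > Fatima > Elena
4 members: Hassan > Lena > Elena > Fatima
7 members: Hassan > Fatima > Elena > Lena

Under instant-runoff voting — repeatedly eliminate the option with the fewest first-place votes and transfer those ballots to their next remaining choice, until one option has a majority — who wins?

Hassan

Round 1: Fatima 4, Lena 6, Elena 7, Hassan 11. Eliminate Fatima.
Round 2: Lena 6, Elena 7, Hassan 15. Hassan has a majority.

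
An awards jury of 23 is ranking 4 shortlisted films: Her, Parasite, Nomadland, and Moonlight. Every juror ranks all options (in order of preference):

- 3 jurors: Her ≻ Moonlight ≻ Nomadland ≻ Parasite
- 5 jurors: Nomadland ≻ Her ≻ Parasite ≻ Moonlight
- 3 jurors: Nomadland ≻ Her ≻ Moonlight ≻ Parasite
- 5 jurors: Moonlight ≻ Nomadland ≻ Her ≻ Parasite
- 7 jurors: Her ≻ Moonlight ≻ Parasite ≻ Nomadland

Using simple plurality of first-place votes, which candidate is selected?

First-place votes: Her 10, Parasite 0, Nomadland 8, Moonlight 5.
Her has the most first-place votes.

Her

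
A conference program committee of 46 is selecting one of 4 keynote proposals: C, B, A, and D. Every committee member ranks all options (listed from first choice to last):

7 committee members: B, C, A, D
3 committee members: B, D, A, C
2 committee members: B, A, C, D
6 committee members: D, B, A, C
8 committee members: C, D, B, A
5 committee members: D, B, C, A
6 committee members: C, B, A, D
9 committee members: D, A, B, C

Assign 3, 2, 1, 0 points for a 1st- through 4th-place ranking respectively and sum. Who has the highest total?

B

C: 7·2 + 3·0 + 2·1 + 6·0 + 8·3 + 5·1 + 6·3 + 9·0 = 63
B: 7·3 + 3·3 + 2·3 + 6·2 + 8·1 + 5·2 + 6·2 + 9·1 = 87
A: 7·1 + 3·1 + 2·2 + 6·1 + 8·0 + 5·0 + 6·1 + 9·2 = 44
D: 7·0 + 3·2 + 2·0 + 6·3 + 8·2 + 5·3 + 6·0 + 9·3 = 82
B has the highest Borda score (87).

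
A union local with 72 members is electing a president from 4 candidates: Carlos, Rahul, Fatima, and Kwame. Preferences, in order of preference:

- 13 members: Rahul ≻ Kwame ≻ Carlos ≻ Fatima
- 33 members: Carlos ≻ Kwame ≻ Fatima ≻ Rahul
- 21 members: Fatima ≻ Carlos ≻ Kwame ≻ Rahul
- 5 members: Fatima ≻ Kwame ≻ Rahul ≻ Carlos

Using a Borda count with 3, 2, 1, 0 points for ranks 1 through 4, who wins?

Carlos: 13·1 + 33·3 + 21·2 + 5·0 = 154
Rahul: 13·3 + 33·0 + 21·0 + 5·1 = 44
Fatima: 13·0 + 33·1 + 21·3 + 5·3 = 111
Kwame: 13·2 + 33·2 + 21·1 + 5·2 = 123
Carlos has the highest Borda score (154).

Carlos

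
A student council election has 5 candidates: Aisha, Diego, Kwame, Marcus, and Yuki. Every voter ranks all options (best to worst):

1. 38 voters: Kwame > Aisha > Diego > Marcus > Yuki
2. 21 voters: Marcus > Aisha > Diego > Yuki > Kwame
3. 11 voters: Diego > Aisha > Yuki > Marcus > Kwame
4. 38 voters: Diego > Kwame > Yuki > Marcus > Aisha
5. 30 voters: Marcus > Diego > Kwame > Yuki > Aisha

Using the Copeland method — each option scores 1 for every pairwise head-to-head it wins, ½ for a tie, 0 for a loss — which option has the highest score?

Diego

Aisha: beats Yuki; loses to Diego, Kwame, and Marcus → score 1.
Diego: beats Aisha, Kwame, Marcus, and Yuki → score 4.
Kwame: beats Aisha, Marcus, and Yuki; loses to Diego → score 3.
Marcus: beats Aisha and Yuki; loses to Diego and Kwame → score 2.
Yuki: loses to Aisha, Diego, Kwame, and Marcus → score 0.
Diego has the best pairwise record.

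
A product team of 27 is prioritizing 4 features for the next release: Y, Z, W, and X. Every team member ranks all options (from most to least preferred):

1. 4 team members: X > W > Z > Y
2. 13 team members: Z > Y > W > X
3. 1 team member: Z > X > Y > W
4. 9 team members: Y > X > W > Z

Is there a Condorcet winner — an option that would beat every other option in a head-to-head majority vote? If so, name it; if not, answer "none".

Z

Z vs Y: 18–9 for Z.
Z vs W: 14–13 for Z.
Z vs X: 14–13 for Z.
Z beats every other option head-to-head.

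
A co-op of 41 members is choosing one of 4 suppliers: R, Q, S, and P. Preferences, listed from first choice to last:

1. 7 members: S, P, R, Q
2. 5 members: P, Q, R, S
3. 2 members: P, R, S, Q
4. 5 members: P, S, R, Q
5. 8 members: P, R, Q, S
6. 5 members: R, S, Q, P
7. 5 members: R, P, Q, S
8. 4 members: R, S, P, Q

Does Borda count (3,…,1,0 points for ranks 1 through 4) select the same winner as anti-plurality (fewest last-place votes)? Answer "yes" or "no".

Borda — scores: R 79, Q 28, S 51, P 88. Winner: P.
Anti-plurality — last-place votes: R 0, Q 18, S 18, P 5. Winner: R.
The two methods disagree.

no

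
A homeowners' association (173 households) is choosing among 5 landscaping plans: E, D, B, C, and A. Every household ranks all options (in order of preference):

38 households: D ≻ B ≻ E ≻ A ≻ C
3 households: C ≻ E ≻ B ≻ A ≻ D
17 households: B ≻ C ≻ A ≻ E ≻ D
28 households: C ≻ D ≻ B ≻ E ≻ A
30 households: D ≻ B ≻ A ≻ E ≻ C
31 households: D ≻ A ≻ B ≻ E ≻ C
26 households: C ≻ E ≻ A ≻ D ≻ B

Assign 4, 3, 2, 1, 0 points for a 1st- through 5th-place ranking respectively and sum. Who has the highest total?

E: 38·2 + 3·3 + 17·1 + 28·1 + 30·1 + 31·1 + 26·3 = 269
D: 38·4 + 3·0 + 17·0 + 28·3 + 30·4 + 31·4 + 26·1 = 506
B: 38·3 + 3·2 + 17·4 + 28·2 + 30·3 + 31·2 + 26·0 = 396
C: 38·0 + 3·4 + 17·3 + 28·4 + 30·0 + 31·0 + 26·4 = 279
A: 38·1 + 3·1 + 17·2 + 28·0 + 30·2 + 31·3 + 26·2 = 280
D has the highest Borda score (506).

D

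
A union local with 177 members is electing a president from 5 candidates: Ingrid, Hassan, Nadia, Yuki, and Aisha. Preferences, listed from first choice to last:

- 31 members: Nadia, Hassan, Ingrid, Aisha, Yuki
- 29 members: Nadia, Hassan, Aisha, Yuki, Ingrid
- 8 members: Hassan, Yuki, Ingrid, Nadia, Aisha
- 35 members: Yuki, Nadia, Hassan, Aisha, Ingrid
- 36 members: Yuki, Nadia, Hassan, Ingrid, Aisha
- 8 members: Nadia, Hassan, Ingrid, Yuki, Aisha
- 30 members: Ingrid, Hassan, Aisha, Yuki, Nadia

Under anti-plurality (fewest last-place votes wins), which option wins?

Last-place votes: Ingrid 64, Hassan 0, Nadia 30, Yuki 31, Aisha 52.
Hassan is ranked last by the fewest voters, so Hassan wins.

Hassan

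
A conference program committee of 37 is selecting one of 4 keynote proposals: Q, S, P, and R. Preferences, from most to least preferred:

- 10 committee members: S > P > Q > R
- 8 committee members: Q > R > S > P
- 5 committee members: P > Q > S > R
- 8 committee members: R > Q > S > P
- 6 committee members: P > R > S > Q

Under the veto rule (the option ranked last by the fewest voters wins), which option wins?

S

Last-place votes: Q 6, S 0, P 16, R 15.
S is ranked last by the fewest voters, so S wins.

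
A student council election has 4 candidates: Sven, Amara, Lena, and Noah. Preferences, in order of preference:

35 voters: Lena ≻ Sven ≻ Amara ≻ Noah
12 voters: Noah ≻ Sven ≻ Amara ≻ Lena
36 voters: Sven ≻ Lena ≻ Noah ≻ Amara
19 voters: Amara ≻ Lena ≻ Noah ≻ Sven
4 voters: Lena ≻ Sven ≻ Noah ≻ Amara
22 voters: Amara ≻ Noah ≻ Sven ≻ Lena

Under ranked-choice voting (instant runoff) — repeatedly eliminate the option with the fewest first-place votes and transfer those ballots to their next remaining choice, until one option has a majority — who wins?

Sven

Round 1: Sven 36, Amara 41, Lena 39, Noah 12. Eliminate Noah.
Round 2: Sven 48, Amara 41, Lena 39. Eliminate Lena.
Round 3: Sven 87, Amara 41. Sven has a majority.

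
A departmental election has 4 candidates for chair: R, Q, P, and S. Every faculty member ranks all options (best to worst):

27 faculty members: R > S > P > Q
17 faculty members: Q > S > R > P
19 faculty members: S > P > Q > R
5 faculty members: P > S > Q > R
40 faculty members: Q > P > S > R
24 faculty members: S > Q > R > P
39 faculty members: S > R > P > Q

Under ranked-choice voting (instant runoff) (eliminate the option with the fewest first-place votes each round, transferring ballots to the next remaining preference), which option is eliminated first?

Round 1: R 27, Q 57, P 5, S 82. Eliminate P.

P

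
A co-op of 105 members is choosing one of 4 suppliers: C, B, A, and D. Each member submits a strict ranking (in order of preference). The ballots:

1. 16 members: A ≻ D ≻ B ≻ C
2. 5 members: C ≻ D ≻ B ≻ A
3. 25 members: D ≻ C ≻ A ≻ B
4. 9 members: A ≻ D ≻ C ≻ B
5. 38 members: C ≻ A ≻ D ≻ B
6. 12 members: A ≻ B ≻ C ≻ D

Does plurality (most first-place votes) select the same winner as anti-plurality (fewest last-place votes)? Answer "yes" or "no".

Plurality — first-place votes: C 43, B 0, A 37, D 25. Winner: C.
Anti-plurality — last-place votes: C 16, B 72, A 5, D 12. Winner: A.
The two methods disagree.

no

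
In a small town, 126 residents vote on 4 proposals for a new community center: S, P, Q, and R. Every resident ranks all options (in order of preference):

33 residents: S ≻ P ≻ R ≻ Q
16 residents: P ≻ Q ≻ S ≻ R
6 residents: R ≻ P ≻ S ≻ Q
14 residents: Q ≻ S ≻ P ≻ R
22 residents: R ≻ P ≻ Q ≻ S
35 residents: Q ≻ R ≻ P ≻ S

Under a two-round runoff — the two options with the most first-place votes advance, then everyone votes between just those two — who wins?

Round 1 first-place votes: S 33, P 16, Q 49, R 28.
Q and S advance.
Runoff: Q is preferred to S by 87 voters; S by 39.
Q wins the runoff.

Q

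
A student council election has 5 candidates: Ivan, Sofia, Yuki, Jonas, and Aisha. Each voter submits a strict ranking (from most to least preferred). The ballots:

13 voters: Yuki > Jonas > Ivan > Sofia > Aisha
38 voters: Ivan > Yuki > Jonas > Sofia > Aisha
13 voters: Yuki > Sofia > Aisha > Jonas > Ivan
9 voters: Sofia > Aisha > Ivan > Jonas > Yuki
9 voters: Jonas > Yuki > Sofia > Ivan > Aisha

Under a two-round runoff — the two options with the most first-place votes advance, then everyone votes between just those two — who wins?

Round 1 first-place votes: Ivan 38, Sofia 9, Yuki 26, Jonas 9, Aisha 0.
Ivan and Yuki advance.
Runoff: Ivan is preferred to Yuki by 47 voters; Yuki by 35.
Ivan wins the runoff.

Ivan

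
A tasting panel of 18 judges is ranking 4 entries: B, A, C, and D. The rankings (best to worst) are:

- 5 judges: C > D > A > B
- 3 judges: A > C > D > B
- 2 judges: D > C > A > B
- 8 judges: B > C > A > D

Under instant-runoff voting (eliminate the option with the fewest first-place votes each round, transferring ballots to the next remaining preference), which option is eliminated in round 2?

Round 1: B 8, A 3, C 5, D 2. Eliminate D.
Round 2: B 8, A 3, C 7. Eliminate A.

A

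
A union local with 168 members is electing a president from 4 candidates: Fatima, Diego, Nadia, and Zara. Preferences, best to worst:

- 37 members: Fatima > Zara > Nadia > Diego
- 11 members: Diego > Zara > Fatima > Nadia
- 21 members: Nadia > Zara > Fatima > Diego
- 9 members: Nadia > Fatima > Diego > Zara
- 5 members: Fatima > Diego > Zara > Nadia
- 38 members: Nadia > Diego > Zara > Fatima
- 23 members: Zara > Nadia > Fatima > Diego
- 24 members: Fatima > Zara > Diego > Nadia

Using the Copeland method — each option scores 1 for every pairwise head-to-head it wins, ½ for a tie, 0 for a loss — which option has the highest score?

Zara

Fatima: beats Diego; loses to Nadia and Zara → score 1.
Diego: loses to Fatima, Nadia, and Zara → score 0.
Nadia: beats Fatima and Diego; loses to Zara → score 2.
Zara: beats Fatima, Diego, and Nadia → score 3.
Zara has the best pairwise record.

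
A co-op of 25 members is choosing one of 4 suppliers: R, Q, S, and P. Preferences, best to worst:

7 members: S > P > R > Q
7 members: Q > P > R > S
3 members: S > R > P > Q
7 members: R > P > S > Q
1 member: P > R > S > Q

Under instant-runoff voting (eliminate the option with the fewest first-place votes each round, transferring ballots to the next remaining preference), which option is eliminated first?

Round 1: R 7, Q 7, S 10, P 1. Eliminate P.

P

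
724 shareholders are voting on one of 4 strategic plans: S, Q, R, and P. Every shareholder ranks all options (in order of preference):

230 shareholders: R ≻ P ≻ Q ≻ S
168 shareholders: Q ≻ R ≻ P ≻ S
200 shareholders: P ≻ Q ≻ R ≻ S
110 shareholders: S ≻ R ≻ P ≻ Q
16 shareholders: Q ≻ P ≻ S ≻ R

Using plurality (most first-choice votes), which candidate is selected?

R

First-place votes: S 110, Q 184, R 230, P 200.
R has the most first-place votes.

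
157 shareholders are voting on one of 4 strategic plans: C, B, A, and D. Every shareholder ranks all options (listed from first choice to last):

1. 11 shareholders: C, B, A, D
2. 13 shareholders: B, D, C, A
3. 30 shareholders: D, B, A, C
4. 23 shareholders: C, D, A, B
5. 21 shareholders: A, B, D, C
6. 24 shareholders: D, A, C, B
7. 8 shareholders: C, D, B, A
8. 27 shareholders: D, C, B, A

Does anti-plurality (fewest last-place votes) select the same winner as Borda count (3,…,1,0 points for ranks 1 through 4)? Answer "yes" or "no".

Anti-plurality — last-place votes: C 51, B 47, A 48, D 11. Winner: D.
Borda — scores: C 217, B 198, A 175, D 352. Winner: D.
The two methods agree.

yes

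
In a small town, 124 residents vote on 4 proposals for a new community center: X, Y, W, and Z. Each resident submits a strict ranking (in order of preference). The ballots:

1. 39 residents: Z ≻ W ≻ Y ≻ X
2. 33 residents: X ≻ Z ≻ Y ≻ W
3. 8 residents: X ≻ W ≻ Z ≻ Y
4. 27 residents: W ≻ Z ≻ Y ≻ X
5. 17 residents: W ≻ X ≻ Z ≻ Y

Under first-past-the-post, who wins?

W

First-place votes: X 41, Y 0, W 44, Z 39.
W has the most first-place votes.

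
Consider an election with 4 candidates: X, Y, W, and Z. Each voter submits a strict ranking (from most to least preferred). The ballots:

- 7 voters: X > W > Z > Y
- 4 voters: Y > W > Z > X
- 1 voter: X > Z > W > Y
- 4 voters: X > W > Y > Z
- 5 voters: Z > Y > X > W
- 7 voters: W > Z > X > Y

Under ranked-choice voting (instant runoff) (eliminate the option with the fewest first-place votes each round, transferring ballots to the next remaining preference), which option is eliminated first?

Round 1: X 12, Y 4, W 7, Z 5. Eliminate Y.

Y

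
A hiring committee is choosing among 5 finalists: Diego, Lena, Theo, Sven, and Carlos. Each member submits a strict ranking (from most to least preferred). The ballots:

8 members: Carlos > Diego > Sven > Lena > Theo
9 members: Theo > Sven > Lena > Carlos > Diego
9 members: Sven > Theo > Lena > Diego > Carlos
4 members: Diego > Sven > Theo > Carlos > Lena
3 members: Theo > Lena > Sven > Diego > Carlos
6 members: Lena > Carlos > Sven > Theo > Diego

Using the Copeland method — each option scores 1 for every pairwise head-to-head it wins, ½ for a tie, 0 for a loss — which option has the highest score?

Sven

Diego: loses to Lena, Theo, Sven, and Carlos → score 0.
Lena: beats Diego and Carlos; loses to Theo and Sven → score 2.
Theo: beats Diego, Lena, and Carlos; loses to Sven → score 3.
Sven: beats Diego, Lena, Theo, and Carlos → score 4.
Carlos: beats Diego; loses to Lena, Theo, and Sven → score 1.
Sven has the best pairwise record.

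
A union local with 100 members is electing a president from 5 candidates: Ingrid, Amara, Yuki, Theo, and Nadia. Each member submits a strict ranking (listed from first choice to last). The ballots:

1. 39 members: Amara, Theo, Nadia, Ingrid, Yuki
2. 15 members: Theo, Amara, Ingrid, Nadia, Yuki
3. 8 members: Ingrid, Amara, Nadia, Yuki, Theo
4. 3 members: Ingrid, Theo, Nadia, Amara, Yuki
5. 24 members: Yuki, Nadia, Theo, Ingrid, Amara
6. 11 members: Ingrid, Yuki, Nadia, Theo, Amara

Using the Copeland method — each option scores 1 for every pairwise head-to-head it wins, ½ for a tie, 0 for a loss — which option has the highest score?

Ingrid: beats Yuki; loses to Amara, Theo, and Nadia → score 1.
Amara: beats Ingrid, Yuki, and Nadia; loses to Theo → score 3.
Yuki: loses to Ingrid, Amara, Theo, and Nadia → score 0.
Theo: beats Ingrid, Amara, Yuki, and Nadia → score 4.
Nadia: beats Ingrid and Yuki; loses to Amara and Theo → score 2.
Theo has the best pairwise record.

Theo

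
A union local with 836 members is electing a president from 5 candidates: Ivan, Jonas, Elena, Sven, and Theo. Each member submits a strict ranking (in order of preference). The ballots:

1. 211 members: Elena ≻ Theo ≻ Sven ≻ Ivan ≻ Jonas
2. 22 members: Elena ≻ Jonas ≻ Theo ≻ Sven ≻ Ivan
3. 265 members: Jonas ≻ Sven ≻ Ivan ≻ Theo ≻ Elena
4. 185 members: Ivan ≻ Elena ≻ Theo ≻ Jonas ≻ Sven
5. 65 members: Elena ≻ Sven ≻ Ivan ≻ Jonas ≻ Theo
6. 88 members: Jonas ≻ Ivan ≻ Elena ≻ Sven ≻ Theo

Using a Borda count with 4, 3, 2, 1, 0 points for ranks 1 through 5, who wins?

Elena

Ivan: 211·1 + 22·0 + 265·2 + 185·4 + 65·2 + 88·3 = 1875
Jonas: 211·0 + 22·3 + 265·4 + 185·1 + 65·1 + 88·4 = 1728
Elena: 211·4 + 22·4 + 265·0 + 185·3 + 65·4 + 88·2 = 1923
Sven: 211·2 + 22·1 + 265·3 + 185·0 + 65·3 + 88·1 = 1522
Theo: 211·3 + 22·2 + 265·1 + 185·2 + 65·0 + 88·0 = 1312
Elena has the highest Borda score (1923).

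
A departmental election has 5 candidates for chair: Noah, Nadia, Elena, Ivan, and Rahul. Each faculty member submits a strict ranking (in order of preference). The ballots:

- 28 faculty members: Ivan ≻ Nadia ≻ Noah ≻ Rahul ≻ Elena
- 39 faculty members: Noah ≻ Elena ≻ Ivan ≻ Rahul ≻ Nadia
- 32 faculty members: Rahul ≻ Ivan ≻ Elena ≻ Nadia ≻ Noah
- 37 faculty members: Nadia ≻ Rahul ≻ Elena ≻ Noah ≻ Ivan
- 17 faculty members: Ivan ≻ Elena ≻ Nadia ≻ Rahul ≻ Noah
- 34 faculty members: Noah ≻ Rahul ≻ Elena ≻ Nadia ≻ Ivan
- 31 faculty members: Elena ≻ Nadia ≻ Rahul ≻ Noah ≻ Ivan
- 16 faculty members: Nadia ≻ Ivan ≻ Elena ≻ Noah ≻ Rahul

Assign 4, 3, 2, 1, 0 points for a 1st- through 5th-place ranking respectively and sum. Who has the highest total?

Elena

Noah: 28·2 + 39·4 + 32·0 + 37·1 + 17·0 + 34·4 + 31·1 + 16·1 = 432
Nadia: 28·3 + 39·0 + 32·1 + 37·4 + 17·2 + 34·1 + 31·3 + 16·4 = 489
Elena: 28·0 + 39·3 + 32·2 + 37·2 + 17·3 + 34·2 + 31·4 + 16·2 = 530
Ivan: 28·4 + 39·2 + 32·3 + 37·0 + 17·4 + 34·0 + 31·0 + 16·3 = 402
Rahul: 28·1 + 39·1 + 32·4 + 37·3 + 17·1 + 34·3 + 31·2 + 16·0 = 487
Elena has the highest Borda score (530).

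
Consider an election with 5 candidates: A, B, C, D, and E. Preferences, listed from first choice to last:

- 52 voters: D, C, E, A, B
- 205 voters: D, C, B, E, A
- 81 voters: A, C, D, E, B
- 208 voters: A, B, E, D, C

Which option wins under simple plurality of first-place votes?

First-place votes: A 289, B 0, C 0, D 257, E 0.
A has the most first-place votes.

A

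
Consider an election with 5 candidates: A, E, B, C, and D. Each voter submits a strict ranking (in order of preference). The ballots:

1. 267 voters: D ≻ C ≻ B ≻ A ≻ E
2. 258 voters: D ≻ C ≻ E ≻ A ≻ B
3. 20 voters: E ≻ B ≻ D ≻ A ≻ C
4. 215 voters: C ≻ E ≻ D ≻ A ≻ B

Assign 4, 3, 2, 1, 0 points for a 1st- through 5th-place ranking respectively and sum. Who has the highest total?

D

A: 267·1 + 258·1 + 20·1 + 215·1 = 760
E: 267·0 + 258·2 + 20·4 + 215·3 = 1241
B: 267·2 + 258·0 + 20·3 + 215·0 = 594
C: 267·3 + 258·3 + 20·0 + 215·4 = 2435
D: 267·4 + 258·4 + 20·2 + 215·2 = 2570
D has the highest Borda score (2570).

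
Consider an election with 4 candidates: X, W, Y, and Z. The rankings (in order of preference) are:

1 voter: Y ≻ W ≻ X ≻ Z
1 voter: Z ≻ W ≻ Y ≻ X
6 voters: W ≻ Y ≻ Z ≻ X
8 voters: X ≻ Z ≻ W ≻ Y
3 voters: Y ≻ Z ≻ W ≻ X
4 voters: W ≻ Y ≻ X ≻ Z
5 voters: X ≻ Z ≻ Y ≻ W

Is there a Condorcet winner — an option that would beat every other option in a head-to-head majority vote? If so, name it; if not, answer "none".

Checking pairwise contests:
W beats X 15–13.
Z beats W 17–11.
W beats Y 19–9.
X beats Z 18–10.
Every option loses at least one head-to-head, so there is no Condorcet winner.

none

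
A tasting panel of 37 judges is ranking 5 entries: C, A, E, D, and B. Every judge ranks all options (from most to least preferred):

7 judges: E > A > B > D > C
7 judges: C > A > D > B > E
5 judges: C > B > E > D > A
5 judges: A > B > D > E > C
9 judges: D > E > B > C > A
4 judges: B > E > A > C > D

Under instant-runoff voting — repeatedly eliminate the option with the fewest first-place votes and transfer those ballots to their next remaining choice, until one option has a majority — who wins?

D

Round 1: C 12, A 5, E 7, D 9, B 4. Eliminate B.
Round 2: C 12, A 5, E 11, D 9. Eliminate A.
Round 3: C 12, E 11, D 14. Eliminate E.
Round 4: C 16, D 21. D has a majority.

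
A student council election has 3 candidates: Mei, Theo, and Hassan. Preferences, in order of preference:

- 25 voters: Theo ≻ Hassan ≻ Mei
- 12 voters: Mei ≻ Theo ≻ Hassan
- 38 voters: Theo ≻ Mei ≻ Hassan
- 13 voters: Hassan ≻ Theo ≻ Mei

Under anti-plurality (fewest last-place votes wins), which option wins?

Last-place votes: Mei 38, Theo 0, Hassan 50.
Theo is ranked last by the fewest voters, so Theo wins.

Theo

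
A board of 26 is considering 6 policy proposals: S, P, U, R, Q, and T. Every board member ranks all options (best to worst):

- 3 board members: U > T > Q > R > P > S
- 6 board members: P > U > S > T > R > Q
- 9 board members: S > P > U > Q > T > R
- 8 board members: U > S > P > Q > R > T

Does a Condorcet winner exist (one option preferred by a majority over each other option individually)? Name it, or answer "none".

none

Checking pairwise contests:
U beats S 17–9.
S beats P 17–9.
P beats U 15–11.
S beats R 23–3.
S beats Q 23–3.
S beats T 23–3.
Every option loses at least one head-to-head, so there is no Condorcet winner.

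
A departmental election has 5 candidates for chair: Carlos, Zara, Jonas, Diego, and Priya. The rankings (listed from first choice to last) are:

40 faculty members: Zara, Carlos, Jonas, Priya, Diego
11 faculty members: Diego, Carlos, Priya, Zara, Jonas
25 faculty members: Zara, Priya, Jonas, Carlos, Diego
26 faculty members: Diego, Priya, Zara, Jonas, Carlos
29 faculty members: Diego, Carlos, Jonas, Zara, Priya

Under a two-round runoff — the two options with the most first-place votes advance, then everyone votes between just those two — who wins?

Diego

Round 1 first-place votes: Carlos 0, Zara 65, Jonas 0, Diego 66, Priya 0.
Diego and Zara advance.
Runoff: Diego is preferred to Zara by 66 voters; Zara by 65.
Diego wins the runoff.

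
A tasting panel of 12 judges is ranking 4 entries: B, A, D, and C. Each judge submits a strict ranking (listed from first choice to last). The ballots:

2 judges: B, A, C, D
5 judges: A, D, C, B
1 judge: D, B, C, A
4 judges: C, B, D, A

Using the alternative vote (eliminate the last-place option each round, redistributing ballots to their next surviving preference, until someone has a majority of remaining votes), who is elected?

A

Round 1: B 2, A 5, D 1, C 4. Eliminate D.
Round 2: B 3, A 5, C 4. Eliminate B.
Round 3: A 7, C 5. A has a majority.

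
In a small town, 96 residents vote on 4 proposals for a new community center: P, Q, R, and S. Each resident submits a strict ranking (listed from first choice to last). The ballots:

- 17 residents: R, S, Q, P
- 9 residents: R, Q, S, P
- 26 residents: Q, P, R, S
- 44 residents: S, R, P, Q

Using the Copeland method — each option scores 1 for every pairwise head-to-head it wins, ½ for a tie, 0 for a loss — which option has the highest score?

P: loses to Q, R, and S → score 0.
Q: beats P; loses to R and S → score 1.
R: beats P, Q, and S → score 3.
S: beats P and Q; loses to R → score 2.
R has the best pairwise record.

R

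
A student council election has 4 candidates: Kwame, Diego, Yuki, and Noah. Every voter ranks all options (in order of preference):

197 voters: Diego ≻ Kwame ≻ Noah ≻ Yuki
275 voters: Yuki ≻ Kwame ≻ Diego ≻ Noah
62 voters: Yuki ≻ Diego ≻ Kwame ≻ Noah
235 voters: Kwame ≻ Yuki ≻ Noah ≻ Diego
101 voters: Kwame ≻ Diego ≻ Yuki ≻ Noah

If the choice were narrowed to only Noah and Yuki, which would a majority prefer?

Yuki

Voters preferring Noah to Yuki: 197; preferring Yuki to Noah: 673.
Yuki wins the head-to-head.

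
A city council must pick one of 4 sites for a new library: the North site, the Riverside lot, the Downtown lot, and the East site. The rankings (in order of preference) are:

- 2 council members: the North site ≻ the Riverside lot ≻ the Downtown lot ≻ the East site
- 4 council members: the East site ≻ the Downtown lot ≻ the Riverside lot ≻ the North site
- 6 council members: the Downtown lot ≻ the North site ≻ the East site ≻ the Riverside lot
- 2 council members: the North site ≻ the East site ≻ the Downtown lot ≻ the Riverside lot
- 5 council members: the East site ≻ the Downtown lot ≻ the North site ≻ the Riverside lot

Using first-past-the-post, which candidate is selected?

First-place votes: the North site 4, the Riverside lot 0, the Downtown lot 6, the East site 9.
the East site has the most first-place votes.

the East site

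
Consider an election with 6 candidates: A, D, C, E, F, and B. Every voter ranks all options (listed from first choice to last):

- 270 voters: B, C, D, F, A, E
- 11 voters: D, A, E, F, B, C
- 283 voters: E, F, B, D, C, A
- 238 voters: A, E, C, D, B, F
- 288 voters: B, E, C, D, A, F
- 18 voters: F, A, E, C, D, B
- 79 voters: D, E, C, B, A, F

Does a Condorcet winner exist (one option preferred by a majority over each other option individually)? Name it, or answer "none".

E vs A: 650–537 for E.
E vs D: 827–360 for E.
E vs C: 917–270 for E.
E vs F: 899–288 for E.
E vs B: 629–558 for E.
E beats every other option head-to-head.

E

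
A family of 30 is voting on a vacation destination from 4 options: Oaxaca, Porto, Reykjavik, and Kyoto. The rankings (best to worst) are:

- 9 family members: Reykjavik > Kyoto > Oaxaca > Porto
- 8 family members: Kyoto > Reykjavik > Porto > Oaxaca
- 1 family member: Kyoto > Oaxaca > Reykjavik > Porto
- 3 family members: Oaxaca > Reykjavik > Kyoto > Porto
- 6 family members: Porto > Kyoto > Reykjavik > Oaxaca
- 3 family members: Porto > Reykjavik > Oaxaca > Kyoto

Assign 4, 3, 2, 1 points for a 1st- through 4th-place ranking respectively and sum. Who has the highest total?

Oaxaca: 9·2 + 8·1 + 1·3 + 3·4 + 6·1 + 3·2 = 53
Porto: 9·1 + 8·2 + 1·1 + 3·1 + 6·4 + 3·4 = 65
Reykjavik: 9·4 + 8·3 + 1·2 + 3·3 + 6·2 + 3·3 = 92
Kyoto: 9·3 + 8·4 + 1·4 + 3·2 + 6·3 + 3·1 = 90
Reykjavik has the highest Borda score (92).

Reykjavik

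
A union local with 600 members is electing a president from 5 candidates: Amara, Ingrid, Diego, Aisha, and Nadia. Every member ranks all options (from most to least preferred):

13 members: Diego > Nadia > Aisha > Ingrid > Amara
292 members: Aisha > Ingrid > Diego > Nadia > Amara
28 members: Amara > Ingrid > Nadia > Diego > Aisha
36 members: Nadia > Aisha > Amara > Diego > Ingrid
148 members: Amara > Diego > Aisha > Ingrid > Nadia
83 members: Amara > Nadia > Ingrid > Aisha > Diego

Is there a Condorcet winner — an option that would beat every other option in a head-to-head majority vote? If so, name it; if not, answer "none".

Aisha

Aisha vs Amara: 341–259 for Aisha.
Aisha vs Ingrid: 489–111 for Aisha.
Aisha vs Diego: 411–189 for Aisha.
Aisha vs Nadia: 440–160 for Aisha.
Aisha beats every other option head-to-head.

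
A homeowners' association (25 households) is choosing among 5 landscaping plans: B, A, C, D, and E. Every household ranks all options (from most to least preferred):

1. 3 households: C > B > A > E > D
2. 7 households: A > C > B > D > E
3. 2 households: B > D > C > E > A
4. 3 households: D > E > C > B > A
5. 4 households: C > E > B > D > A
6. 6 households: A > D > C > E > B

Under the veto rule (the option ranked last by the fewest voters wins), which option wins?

Last-place votes: B 6, A 9, C 0, D 3, E 7.
C is ranked last by the fewest voters, so C wins.

C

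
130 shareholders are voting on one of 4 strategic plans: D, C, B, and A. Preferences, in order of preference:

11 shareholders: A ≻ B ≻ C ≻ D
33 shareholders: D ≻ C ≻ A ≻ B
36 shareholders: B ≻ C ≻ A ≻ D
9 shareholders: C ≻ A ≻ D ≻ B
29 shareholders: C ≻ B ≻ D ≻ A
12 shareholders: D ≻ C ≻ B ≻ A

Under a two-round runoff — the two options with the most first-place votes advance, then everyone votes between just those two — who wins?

C

Round 1 first-place votes: D 45, C 38, B 36, A 11.
D and C advance.
Runoff: D is preferred to C by 45 voters; C by 85.
C wins the runoff.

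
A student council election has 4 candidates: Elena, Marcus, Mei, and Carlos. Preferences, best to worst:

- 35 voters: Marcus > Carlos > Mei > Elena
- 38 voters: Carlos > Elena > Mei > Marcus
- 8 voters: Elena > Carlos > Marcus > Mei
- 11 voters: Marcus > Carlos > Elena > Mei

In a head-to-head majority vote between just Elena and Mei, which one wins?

Voters preferring Elena to Mei: 57; preferring Mei to Elena: 35.
Elena wins the head-to-head.

Elena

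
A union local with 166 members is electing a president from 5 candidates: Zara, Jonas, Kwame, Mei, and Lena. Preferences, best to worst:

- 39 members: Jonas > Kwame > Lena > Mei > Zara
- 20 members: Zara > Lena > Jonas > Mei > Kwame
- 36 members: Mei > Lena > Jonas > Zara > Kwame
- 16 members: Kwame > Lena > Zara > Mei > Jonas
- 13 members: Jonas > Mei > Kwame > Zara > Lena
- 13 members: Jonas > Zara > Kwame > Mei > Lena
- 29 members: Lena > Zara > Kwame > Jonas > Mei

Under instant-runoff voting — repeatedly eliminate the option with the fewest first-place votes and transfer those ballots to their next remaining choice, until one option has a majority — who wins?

Round 1: Zara 20, Jonas 65, Kwame 16, Mei 36, Lena 29. Eliminate Kwame.
Round 2: Zara 20, Jonas 65, Mei 36, Lena 45. Eliminate Zara.
Round 3: Jonas 65, Mei 36, Lena 65. Eliminate Mei.
Round 4: Jonas 65, Lena 101. Lena has a majority.

Lena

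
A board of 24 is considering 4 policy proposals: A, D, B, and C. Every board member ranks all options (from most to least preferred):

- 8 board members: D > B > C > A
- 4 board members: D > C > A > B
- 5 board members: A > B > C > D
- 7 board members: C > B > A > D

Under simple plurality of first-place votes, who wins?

D

First-place votes: A 5, D 12, B 0, C 7.
D has the most first-place votes.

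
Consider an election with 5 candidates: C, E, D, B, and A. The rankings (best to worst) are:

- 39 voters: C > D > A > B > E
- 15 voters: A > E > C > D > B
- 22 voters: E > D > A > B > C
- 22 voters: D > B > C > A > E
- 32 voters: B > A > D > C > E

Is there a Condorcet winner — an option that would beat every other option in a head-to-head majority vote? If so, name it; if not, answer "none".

D

D vs C: 76–54 for D.
D vs E: 93–37 for D.
D vs B: 98–32 for D.
D vs A: 83–47 for D.
D beats every other option head-to-head.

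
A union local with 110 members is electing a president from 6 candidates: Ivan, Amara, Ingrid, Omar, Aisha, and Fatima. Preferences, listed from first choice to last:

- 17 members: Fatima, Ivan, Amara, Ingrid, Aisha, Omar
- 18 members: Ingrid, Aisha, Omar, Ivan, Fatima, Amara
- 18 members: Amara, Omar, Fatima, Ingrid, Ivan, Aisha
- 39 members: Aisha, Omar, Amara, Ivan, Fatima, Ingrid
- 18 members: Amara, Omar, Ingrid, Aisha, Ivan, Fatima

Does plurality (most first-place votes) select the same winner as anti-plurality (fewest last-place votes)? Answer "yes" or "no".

no

Plurality — first-place votes: Ivan 0, Amara 36, Ingrid 18, Omar 0, Aisha 39, Fatima 17. Winner: Aisha.
Anti-plurality — last-place votes: Ivan 0, Amara 18, Ingrid 39, Omar 17, Aisha 18, Fatima 18. Winner: Ivan.
The two methods disagree.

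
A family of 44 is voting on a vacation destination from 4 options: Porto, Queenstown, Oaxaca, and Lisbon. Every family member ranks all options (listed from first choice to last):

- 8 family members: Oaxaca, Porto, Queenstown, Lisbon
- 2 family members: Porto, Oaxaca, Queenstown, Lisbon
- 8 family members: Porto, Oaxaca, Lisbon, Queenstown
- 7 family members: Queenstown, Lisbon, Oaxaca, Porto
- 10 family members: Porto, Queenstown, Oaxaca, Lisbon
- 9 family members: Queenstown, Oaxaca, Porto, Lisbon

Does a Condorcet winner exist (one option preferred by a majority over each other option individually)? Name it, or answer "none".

none

Checking pairwise contests:
Oaxaca beats Porto 24–20.
Porto beats Queenstown 28–16.
Queenstown beats Oaxaca 26–18.
Porto beats Lisbon 37–7.
Every option loses at least one head-to-head, so there is no Condorcet winner.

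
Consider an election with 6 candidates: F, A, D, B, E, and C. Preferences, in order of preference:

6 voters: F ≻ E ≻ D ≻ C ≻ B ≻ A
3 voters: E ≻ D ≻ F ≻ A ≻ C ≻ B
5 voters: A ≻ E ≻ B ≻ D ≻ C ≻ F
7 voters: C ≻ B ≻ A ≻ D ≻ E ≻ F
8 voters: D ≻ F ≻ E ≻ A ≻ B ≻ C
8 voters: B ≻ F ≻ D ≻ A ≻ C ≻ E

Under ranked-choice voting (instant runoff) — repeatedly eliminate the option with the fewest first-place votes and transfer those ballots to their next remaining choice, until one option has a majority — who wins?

B

Round 1: F 6, A 5, D 8, B 8, E 3, C 7. Eliminate E.
Round 2: F 6, A 5, D 11, B 8, C 7. Eliminate A.
Round 3: F 6, D 11, B 13, C 7. Eliminate F.
Round 4: D 17, B 13, C 7. Eliminate C.
Round 5: D 17, B 20. B has a majority.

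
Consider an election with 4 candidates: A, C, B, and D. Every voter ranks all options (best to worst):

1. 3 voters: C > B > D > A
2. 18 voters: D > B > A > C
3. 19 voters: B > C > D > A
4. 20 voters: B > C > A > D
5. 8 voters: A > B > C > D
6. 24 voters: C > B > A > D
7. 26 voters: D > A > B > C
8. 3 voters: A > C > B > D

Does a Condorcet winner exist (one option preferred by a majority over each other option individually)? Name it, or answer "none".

B vs A: 84–37 for B.
B vs C: 91–30 for B.
B vs D: 77–44 for B.
B beats every other option head-to-head.

B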